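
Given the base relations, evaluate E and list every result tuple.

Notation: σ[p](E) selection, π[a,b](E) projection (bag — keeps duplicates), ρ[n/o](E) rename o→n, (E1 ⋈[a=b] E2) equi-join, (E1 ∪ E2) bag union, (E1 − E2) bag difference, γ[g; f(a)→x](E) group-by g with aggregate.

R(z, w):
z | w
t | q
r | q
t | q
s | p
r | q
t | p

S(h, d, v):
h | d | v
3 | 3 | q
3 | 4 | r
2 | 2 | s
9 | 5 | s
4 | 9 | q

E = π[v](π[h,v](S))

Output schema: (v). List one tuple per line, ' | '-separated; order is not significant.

Stepwise |·|:
  S → 5
  π[h,v](S) → 5
  π[v](π[h,v](S)) → 5

== RESULT ==
v
q
q
r
s
s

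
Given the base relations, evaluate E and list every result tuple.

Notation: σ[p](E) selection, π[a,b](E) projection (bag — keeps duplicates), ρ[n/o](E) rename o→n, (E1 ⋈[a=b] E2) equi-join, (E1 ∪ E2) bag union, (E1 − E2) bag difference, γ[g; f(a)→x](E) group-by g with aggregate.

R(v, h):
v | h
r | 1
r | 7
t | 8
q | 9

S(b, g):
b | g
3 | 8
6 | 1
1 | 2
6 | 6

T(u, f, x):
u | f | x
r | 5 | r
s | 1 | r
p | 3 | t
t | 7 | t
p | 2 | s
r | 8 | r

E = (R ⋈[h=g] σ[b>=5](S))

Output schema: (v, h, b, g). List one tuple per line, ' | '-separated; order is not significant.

Row counts bottom-up:
  R → 4
  S → 4
  σ[b>=5](S) → 2
  (R ⋈[h=g] σ[b>=5](S)) → 1

== RESULT ==
v | h | b | g
r | 1 | 6 | 1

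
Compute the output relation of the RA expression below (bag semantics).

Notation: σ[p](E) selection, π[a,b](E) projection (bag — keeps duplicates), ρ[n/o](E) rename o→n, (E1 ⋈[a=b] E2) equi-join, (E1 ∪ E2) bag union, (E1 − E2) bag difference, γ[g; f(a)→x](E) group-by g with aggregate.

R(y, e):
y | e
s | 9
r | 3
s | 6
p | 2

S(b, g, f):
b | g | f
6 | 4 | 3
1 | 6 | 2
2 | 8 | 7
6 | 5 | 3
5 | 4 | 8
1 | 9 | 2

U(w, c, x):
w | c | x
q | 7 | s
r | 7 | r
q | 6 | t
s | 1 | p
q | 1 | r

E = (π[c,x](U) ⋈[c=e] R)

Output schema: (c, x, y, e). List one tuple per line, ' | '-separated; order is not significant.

Row counts bottom-up:
  U → 5
  π[c,x](U) → 5
  R → 4
  (π[c,x](U) ⋈[c=e] R) → 1

== RESULT ==
c | x | y | e
6 | t | s | 6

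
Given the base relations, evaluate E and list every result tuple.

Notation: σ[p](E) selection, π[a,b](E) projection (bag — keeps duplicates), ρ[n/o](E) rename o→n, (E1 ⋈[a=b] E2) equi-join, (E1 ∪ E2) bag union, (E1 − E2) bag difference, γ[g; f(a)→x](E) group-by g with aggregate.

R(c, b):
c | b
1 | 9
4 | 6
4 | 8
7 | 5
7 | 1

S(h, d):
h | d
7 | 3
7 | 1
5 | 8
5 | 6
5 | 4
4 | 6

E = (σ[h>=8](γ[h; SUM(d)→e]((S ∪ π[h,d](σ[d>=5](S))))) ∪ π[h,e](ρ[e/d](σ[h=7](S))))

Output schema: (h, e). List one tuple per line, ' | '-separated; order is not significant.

Row counts bottom-up:
  S → 6
  S → 6
  σ[d>=5](S) → 3
  π[h,d](σ[d>=5](S)) → 3
  (S ∪ π[h,d](σ[d>=5](S))) → 9
  γ[h; SUM(d)→e]((S ∪ π[h,d](σ[d>=5](S)))) → 3
  σ[h>=8](γ[h; SUM(d)→e]((S ∪ π[h,d](σ[d>=5](S))))) → 0
  S → 6
  σ[h=7](S) → 2
  ρ[e/d](σ[h=7](S)) → 2
  π[h,e](ρ[e/d](σ[h=7](S))) → 2
  (σ[h>=8](γ[h; SUM(d)→e]((S ∪ π[h,d](σ[d>=5](S))))) ∪ π[h,e](ρ[e/d](σ[h=7](S)))) → 2

== RESULT ==
h | e
7 | 1
7 | 3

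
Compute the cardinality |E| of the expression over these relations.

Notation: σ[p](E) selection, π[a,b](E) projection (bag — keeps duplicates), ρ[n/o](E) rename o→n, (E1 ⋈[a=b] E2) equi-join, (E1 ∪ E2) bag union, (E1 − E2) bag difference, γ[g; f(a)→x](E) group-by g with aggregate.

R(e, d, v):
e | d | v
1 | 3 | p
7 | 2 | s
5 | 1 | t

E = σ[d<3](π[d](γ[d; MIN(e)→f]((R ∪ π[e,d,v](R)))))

Subexpression sizes:
  R → 3
  R → 3
  π[e,d,v](R) → 3
  (R ∪ π[e,d,v](R)) → 6
  γ[d; MIN(e)→f]((R ∪ π[e,d,v](R))) → 3
  π[d](γ[d; MIN(e)→f]((R ∪ π[e,d,v](R)))) → 3
  σ[d<3](π[d](γ[d; MIN(e)→f]((R ∪ π[e,d,v](R))))) → 2

|E| = 2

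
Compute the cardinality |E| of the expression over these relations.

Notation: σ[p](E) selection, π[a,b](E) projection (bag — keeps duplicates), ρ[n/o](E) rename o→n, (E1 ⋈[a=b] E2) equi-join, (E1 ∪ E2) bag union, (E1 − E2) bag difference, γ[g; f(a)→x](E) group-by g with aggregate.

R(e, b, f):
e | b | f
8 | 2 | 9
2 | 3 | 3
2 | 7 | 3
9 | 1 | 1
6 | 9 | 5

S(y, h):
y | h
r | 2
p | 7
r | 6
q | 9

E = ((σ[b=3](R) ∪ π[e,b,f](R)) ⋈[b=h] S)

Subexpression sizes:
  R → 5
  σ[b=3](R) → 1
  R → 5
  π[e,b,f](R) → 5
  (σ[b=3](R) ∪ π[e,b,f](R)) → 6
  S → 4
  ((σ[b=3](R) ∪ π[e,b,f](R)) ⋈[b=h] S) → 3

|E| = 3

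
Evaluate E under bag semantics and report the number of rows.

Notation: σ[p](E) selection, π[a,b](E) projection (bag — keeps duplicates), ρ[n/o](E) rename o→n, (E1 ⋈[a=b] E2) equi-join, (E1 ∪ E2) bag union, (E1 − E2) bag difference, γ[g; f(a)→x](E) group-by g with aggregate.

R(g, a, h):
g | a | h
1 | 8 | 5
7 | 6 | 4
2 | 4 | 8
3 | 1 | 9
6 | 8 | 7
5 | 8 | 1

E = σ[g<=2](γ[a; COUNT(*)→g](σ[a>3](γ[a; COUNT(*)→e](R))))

Subexpression sizes:
  R → 6
  γ[a; COUNT(*)→e](R) → 4
  σ[a>3](γ[a; COUNT(*)→e](R)) → 3
  γ[a; COUNT(*)→g](σ[a>3](γ[a; COUNT(*)→e](R))) → 3
  σ[g<=2](γ[a; COUNT(*)→g](σ[a>3](γ[a; COUNT(*)→e](R)))) → 3

|E| = 3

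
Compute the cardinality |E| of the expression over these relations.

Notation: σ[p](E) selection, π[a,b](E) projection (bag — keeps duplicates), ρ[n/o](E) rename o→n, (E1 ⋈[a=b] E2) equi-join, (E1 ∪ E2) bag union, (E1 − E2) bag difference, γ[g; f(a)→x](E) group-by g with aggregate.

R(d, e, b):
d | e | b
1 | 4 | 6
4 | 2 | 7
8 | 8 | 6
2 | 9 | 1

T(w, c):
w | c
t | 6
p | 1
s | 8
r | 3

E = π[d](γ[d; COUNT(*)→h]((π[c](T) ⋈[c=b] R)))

Stepwise |·|:
  T → 4
  π[c](T) → 4
  R → 4
  (π[c](T) ⋈[c=b] R) → 3
  γ[d; COUNT(*)→h]((π[c](T) ⋈[c=b] R)) → 3
  π[d](γ[d; COUNT(*)→h]((π[c](T) ⋈[c=b] R))) → 3

|E| = 3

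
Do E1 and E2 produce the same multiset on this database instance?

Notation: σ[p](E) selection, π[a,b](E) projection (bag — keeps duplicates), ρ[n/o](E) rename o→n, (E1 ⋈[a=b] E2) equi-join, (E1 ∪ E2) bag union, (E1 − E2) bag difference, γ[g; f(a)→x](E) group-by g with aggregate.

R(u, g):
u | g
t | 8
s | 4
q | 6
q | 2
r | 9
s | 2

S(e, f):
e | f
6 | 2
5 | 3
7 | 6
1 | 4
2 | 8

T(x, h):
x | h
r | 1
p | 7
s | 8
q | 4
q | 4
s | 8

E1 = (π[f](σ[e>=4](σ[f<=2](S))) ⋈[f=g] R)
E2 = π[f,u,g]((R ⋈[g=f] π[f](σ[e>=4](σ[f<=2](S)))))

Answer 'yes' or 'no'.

E1 stepwise |·|:
  S → 5
  σ[f<=2](S) → 1
  σ[e>=4](σ[f<=2](S)) → 1
  π[f](σ[e>=4](σ[f<=2](S))) → 1
  R → 6
  (π[f](σ[e>=4](σ[f<=2](S))) ⋈[f=g] R) → 2
E2 stepwise |·|:
  R → 6
  S → 5
  σ[f<=2](S) → 1
  σ[e>=4](σ[f<=2](S)) → 1
  π[f](σ[e>=4](σ[f<=2](S))) → 1
  (R ⋈[g=f] π[f](σ[e>=4](σ[f<=2](S)))) → 2
  π[f,u,g]((R ⋈[g=f] π[f](σ[e>=4](σ[f<=2](S))))) → 2

E1 and E2 produce the same multiset:
f | u | g
2 | q | 2
2 | s | 2

yes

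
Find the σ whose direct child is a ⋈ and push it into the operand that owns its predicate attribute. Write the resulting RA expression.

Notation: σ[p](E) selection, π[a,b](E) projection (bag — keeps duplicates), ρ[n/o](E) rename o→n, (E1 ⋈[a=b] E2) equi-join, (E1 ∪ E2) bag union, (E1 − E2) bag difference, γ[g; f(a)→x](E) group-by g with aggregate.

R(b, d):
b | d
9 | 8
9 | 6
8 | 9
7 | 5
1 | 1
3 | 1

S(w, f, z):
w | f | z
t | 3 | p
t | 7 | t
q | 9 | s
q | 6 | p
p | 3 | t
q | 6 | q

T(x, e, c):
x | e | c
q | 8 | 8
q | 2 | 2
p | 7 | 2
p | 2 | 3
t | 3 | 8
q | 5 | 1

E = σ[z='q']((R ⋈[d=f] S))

σ filters on z, owned by the right side.
E' = (R ⋈[d=f] σ[z='q'](S))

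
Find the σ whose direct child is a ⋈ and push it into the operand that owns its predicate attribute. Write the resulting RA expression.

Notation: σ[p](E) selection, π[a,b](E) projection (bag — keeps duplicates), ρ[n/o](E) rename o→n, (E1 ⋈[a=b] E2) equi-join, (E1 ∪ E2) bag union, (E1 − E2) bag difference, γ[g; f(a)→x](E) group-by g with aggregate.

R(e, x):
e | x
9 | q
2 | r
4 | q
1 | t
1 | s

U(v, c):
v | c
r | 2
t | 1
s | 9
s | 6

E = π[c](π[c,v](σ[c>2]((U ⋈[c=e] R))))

σ filters on c, owned by the left side.
E' = π[c](π[c,v]((σ[c>2](U) ⋈[c=e] R)))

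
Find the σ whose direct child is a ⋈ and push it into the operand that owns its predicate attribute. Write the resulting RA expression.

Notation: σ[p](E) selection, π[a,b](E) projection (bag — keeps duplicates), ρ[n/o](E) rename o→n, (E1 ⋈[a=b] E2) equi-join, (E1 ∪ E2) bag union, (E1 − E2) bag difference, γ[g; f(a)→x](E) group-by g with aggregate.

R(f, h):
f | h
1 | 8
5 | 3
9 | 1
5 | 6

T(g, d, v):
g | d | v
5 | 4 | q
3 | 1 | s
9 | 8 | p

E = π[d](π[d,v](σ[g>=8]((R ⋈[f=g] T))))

σ filters on g, owned by the right side.
E' = π[d](π[d,v]((R ⋈[f=g] σ[g>=8](T))))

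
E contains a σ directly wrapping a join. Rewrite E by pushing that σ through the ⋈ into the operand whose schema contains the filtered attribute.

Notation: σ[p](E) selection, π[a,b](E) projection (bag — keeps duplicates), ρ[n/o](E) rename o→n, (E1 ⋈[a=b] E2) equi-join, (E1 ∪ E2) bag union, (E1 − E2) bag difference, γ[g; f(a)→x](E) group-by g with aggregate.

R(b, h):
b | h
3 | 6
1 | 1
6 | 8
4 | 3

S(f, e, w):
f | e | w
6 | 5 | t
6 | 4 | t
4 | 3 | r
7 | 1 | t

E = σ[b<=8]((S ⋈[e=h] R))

σ filters on b, owned by the right side.
E' = (S ⋈[e=h] σ[b<=8](R))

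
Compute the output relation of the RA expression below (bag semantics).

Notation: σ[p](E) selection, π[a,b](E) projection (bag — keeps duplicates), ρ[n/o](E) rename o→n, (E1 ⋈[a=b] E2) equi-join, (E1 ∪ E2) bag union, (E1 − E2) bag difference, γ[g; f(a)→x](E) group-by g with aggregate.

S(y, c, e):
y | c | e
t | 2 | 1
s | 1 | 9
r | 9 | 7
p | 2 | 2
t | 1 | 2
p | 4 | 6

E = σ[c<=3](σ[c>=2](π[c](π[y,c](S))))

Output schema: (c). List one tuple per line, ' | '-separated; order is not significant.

Stepwise |·|:
  S → 6
  π[y,c](S) → 6
  π[c](π[y,c](S)) → 6
  σ[c>=2](π[c](π[y,c](S))) → 4
  σ[c<=3](σ[c>=2](π[c](π[y,c](S)))) → 2

== RESULT ==
c
2
2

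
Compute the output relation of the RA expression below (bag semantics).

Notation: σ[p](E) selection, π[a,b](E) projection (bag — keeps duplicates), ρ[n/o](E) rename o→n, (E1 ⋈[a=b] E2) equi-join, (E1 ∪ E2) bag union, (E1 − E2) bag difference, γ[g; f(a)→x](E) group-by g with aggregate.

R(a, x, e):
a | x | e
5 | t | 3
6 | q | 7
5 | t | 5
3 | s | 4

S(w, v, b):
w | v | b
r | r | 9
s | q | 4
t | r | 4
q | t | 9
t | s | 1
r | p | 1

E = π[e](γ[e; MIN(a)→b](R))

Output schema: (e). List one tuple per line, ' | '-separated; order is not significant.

Row counts bottom-up:
  R → 4
  γ[e; MIN(a)→b](R) → 4
  π[e](γ[e; MIN(a)→b](R)) → 4

== RESULT ==
e
3
4
5
7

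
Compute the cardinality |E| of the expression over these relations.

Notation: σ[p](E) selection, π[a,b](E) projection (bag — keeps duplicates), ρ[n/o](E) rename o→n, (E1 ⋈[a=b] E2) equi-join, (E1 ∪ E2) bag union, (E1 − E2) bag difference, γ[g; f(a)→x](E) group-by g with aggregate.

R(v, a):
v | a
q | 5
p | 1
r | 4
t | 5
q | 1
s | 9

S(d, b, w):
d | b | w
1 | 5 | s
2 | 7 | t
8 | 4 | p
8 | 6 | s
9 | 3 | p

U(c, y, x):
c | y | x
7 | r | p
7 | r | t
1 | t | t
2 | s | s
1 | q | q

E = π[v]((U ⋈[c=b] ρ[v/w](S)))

Row counts bottom-up:
  U → 5
  S → 5
  ρ[v/w](S) → 5
  (U ⋈[c=b] ρ[v/w](S)) → 2
  π[v]((U ⋈[c=b] ρ[v/w](S))) → 2

|E| = 2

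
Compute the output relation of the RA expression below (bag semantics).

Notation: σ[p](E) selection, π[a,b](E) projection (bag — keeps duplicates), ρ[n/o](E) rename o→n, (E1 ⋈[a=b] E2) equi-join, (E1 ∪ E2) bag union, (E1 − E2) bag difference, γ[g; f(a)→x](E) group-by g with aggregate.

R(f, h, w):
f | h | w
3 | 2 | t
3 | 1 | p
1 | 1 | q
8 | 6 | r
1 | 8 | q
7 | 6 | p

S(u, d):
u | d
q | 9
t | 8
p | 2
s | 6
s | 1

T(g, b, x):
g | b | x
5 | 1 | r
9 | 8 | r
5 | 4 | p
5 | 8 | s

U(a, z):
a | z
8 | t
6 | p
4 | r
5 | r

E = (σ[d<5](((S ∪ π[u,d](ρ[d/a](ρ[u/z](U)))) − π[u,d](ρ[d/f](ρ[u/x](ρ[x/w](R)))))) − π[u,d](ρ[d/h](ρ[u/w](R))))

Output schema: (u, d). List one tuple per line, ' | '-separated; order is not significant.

Row counts bottom-up:
  S → 5
  U → 4
  ρ[u/z](U) → 4
  ρ[d/a](ρ[u/z](U)) → 4
  π[u,d](ρ[d/a](ρ[u/z](U))) → 4
  (S ∪ π[u,d](ρ[d/a](ρ[u/z](U)))) → 9
  R → 6
  ρ[x/w](R) → 6
  ρ[u/x](ρ[x/w](R)) → 6
  ρ[d/f](ρ[u/x](ρ[x/w](R))) → 6
  π[u,d](ρ[d/f](ρ[u/x](ρ[x/w](R)))) → 6
  ((S ∪ π[u,d](ρ[d/a](ρ[u/z](U)))) − π[u,d](ρ[d/f](ρ[u/x](ρ[x/w](R))))) → 9
  σ[d<5](((S ∪ π[u,d](ρ[d/a](ρ[u/z](U)))) − π[u,d](ρ[d/f](ρ[u/x](ρ[x/w](R)))))) → 3
  R → 6
  ρ[u/w](R) → 6
  ρ[d/h](ρ[u/w](R)) → 6
  π[u,d](ρ[d/h](ρ[u/w](R))) → 6
  (σ[d<5](((S ∪ π[u,d](ρ[d/a](ρ[u/z](U)))) − π[u,d](ρ[d/f](ρ[u/x](ρ[x/w](R)))))) − π[u,d](ρ[d/h](ρ[u/w](R)))) → 3

== RESULT ==
u | d
p | 2
r | 4
s | 1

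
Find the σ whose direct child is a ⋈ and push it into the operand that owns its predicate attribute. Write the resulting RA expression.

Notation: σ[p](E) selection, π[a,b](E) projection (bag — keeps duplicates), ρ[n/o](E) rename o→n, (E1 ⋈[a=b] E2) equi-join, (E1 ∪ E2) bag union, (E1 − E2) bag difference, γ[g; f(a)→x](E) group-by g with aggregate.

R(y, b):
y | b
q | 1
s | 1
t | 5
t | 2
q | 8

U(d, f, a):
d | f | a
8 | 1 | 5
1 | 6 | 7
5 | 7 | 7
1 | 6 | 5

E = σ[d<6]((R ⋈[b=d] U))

σ filters on d, owned by the right side.
E' = (R ⋈[b=d] σ[d<6](U))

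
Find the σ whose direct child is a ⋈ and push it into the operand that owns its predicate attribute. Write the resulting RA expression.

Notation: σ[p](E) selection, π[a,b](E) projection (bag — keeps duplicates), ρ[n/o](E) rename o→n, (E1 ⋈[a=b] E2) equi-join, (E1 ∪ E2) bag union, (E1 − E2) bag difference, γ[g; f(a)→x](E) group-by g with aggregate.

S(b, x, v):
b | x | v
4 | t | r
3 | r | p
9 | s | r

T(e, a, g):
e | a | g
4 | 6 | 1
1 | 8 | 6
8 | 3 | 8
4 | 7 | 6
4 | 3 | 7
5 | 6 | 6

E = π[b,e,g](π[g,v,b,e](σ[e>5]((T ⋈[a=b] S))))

σ filters on e, owned by the left side.
E' = π[b,e,g](π[g,v,b,e]((σ[e>5](T) ⋈[a=b] S)))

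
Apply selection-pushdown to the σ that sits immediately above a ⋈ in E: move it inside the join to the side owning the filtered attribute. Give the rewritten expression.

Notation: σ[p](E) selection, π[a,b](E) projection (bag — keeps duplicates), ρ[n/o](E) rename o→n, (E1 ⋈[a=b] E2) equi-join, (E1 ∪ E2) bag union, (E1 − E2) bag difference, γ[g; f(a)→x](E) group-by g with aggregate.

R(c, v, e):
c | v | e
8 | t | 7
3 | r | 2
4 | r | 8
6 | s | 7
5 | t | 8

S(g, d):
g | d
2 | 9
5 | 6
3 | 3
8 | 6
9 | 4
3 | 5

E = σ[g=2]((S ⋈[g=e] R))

σ filters on g, owned by the left side.
E' = (σ[g=2](S) ⋈[g=e] R)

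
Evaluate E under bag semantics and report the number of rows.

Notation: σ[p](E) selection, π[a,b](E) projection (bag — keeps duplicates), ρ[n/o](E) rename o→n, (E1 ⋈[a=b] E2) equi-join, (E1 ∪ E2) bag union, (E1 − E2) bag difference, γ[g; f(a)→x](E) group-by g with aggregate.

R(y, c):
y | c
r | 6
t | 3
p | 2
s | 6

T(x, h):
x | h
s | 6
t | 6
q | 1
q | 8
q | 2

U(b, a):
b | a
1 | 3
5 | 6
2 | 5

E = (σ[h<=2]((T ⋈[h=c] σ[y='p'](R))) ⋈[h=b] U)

Subexpression sizes:
  T → 5
  R → 4
  σ[y='p'](R) → 1
  (T ⋈[h=c] σ[y='p'](R)) → 1
  σ[h<=2]((T ⋈[h=c] σ[y='p'](R))) → 1
  U → 3
  (σ[h<=2]((T ⋈[h=c] σ[y='p'](R))) ⋈[h=b] U) → 1

|E| = 1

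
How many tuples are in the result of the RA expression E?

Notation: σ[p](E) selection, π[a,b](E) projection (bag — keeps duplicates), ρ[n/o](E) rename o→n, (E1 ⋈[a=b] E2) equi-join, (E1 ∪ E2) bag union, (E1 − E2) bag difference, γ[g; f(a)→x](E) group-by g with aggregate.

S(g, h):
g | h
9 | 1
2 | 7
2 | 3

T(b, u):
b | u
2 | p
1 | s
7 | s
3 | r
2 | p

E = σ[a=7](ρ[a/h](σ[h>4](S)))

Subexpression sizes:
  S → 3
  σ[h>4](S) → 1
  ρ[a/h](σ[h>4](S)) → 1
  σ[a=7](ρ[a/h](σ[h>4](S))) → 1

|E| = 1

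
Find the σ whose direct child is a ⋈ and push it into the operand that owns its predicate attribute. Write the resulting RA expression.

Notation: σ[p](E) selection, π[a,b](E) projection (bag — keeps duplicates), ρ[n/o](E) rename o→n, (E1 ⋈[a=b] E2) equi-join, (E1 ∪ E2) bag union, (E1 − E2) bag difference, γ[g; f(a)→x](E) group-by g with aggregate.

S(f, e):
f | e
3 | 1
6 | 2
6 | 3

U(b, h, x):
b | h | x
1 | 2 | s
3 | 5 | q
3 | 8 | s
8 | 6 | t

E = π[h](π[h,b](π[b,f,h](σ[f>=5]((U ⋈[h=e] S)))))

σ filters on f, owned by the right side.
E' = π[h](π[h,b](π[b,f,h]((U ⋈[h=e] σ[f>=5](S)))))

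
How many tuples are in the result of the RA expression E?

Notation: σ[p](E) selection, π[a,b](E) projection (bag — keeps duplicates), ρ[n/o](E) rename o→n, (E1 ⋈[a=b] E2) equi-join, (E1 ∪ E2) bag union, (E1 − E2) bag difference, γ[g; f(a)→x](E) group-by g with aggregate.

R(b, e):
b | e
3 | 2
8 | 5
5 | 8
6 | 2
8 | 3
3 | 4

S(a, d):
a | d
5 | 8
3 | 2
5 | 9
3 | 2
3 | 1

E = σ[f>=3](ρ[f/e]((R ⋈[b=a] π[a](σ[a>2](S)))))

Per-node cardinality:
  R → 6
  S → 5
  σ[a>2](S) → 5
  π[a](σ[a>2](S)) → 5
  (R ⋈[b=a] π[a](σ[a>2](S))) → 8
  ρ[f/e]((R ⋈[b=a] π[a](σ[a>2](S)))) → 8
  σ[f>=3](ρ[f/e]((R ⋈[b=a] π[a](σ[a>2](S))))) → 5

|E| = 5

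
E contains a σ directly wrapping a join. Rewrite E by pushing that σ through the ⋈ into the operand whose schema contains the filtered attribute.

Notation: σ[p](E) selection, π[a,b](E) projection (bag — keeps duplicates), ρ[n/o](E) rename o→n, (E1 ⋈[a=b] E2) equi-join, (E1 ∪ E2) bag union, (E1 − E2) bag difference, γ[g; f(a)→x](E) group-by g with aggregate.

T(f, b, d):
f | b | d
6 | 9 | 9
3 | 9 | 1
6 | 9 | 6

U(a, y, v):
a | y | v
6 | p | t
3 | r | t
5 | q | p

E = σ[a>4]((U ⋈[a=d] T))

σ filters on a, owned by the left side.
E' = (σ[a>4](U) ⋈[a=d] T)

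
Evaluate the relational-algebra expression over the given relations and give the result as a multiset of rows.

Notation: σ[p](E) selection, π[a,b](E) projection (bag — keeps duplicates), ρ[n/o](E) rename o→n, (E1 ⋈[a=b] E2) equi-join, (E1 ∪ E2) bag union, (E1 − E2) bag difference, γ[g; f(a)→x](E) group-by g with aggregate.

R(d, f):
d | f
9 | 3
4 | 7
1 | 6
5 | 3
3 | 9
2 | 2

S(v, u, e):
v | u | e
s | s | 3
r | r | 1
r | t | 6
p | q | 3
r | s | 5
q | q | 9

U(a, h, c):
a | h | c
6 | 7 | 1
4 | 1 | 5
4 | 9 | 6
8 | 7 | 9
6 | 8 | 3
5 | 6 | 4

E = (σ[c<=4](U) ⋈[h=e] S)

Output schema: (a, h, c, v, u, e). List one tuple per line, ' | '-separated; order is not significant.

Stepwise |·|:
  U → 6
  σ[c<=4](U) → 3
  S → 6
  (σ[c<=4](U) ⋈[h=e] S) → 1

== RESULT ==
a | h | c | v | u | e
5 | 6 | 4 | r | t | 6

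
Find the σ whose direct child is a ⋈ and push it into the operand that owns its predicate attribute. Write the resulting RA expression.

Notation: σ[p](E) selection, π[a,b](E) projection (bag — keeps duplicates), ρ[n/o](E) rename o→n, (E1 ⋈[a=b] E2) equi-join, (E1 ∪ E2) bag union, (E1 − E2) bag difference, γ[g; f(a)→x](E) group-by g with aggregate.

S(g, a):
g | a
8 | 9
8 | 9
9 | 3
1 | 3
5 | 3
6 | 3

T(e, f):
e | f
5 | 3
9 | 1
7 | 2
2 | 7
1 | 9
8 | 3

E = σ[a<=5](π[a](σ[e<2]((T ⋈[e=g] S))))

σ filters on e, owned by the left side.
E' = σ[a<=5](π[a]((σ[e<2](T) ⋈[e=g] S)))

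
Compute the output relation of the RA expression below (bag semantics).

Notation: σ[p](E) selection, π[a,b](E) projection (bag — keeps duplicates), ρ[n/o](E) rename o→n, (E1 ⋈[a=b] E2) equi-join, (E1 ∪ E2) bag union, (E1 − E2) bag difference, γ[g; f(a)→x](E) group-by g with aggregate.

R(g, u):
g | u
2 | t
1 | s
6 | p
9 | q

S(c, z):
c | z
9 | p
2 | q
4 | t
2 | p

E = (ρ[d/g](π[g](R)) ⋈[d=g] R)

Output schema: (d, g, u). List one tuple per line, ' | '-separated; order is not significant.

Row counts bottom-up:
  R → 4
  π[g](R) → 4
  ρ[d/g](π[g](R)) → 4
  R → 4
  (ρ[d/g](π[g](R)) ⋈[d=g] R) → 4

== RESULT ==
d | g | u
1 | 1 | s
2 | 2 | t
6 | 6 | p
9 | 9 | q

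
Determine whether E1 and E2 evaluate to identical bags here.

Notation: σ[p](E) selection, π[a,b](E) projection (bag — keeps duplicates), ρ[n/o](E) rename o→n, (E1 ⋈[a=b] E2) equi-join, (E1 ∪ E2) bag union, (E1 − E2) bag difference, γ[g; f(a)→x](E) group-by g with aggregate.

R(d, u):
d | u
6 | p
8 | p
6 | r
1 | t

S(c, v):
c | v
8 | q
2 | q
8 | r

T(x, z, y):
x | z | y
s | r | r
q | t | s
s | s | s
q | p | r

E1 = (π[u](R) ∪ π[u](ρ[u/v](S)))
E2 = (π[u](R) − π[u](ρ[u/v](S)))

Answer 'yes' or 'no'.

E1 row counts bottom-up:
  R → 4
  π[u](R) → 4
  S → 3
  ρ[u/v](S) → 3
  π[u](ρ[u/v](S)) → 3
  (π[u](R) ∪ π[u](ρ[u/v](S))) → 7
E2 row counts bottom-up:
  R → 4
  π[u](R) → 4
  S → 3
  ρ[u/v](S) → 3
  π[u](ρ[u/v](S)) → 3
  (π[u](R) − π[u](ρ[u/v](S))) → 3

E1 result:
u
p
p
q
q
r
r
t
E2 result:
u
p
p
t
Witness: ('q',) appears 2× in E1 but 0× in E2.

no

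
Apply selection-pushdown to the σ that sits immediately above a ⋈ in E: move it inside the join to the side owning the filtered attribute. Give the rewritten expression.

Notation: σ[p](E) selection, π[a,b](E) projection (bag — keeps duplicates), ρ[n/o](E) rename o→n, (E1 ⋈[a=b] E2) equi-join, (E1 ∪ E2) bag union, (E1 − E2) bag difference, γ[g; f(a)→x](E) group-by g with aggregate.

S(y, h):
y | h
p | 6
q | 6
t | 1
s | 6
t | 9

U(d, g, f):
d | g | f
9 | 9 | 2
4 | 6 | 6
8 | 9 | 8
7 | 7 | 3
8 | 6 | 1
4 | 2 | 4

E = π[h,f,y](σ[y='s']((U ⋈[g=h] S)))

σ filters on y, owned by the right side.
E' = π[h,f,y]((U ⋈[g=h] σ[y='s'](S)))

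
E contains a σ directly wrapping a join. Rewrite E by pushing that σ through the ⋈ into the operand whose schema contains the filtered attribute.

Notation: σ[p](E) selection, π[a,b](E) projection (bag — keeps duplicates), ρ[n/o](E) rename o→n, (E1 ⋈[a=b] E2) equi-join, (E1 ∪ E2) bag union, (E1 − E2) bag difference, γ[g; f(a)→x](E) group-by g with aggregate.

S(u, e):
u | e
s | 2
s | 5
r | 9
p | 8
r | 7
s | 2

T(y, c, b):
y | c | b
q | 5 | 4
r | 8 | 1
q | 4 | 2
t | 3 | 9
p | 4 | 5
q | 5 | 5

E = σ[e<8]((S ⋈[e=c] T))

σ filters on e, owned by the left side.
E' = (σ[e<8](S) ⋈[e=c] T)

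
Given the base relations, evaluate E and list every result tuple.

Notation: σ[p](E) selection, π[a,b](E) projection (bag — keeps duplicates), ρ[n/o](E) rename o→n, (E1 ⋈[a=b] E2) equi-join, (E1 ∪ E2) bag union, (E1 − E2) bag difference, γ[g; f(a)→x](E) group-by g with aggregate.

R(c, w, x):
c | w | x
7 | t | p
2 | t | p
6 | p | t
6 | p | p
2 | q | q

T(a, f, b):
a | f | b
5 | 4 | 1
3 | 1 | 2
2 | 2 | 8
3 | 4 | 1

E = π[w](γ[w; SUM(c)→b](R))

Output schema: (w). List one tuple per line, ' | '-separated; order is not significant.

Per-node cardinality:
  R → 5
  γ[w; SUM(c)→b](R) → 3
  π[w](γ[w; SUM(c)→b](R)) → 3

== RESULT ==
w
p
q
t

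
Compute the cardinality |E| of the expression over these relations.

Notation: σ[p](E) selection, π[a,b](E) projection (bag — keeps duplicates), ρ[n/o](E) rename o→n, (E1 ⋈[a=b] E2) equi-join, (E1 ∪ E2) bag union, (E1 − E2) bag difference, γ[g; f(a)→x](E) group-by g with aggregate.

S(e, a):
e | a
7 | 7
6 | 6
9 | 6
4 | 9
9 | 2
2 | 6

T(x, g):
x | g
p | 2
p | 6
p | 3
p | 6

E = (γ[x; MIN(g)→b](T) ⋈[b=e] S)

Row counts bottom-up:
  T → 4
  γ[x; MIN(g)→b](T) → 1
  S → 6
  (γ[x; MIN(g)→b](T) ⋈[b=e] S) → 1

|E| = 1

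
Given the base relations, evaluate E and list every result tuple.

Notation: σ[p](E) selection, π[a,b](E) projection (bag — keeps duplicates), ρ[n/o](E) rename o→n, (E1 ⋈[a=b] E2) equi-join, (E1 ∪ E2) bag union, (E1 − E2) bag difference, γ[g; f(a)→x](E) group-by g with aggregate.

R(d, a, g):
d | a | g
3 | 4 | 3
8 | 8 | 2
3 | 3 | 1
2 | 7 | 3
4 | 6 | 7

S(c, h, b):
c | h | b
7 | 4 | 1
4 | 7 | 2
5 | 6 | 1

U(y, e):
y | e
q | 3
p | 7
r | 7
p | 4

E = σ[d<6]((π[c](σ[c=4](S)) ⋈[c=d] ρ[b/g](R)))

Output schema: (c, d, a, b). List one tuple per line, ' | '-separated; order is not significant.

Row counts bottom-up:
  S → 3
  σ[c=4](S) → 1
  π[c](σ[c=4](S)) → 1
  R → 5
  ρ[b/g](R) → 5
  (π[c](σ[c=4](S)) ⋈[c=d] ρ[b/g](R)) → 1
  σ[d<6]((π[c](σ[c=4](S)) ⋈[c=d] ρ[b/g](R))) → 1

== RESULT ==
c | d | a | b
4 | 4 | 6 | 7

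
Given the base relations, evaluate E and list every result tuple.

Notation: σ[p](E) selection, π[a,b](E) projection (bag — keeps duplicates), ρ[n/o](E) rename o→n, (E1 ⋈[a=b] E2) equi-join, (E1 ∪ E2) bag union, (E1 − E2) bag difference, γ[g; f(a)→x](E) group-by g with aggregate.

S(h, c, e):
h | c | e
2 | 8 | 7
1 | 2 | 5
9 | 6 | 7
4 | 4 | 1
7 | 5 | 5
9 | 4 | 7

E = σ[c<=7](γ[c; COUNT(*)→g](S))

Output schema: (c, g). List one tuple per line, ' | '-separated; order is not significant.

Per-node cardinality:
  S → 6
  γ[c; COUNT(*)→g](S) → 5
  σ[c<=7](γ[c; COUNT(*)→g](S)) → 4

== RESULT ==
c | g
2 | 1
4 | 2
5 | 1
6 | 1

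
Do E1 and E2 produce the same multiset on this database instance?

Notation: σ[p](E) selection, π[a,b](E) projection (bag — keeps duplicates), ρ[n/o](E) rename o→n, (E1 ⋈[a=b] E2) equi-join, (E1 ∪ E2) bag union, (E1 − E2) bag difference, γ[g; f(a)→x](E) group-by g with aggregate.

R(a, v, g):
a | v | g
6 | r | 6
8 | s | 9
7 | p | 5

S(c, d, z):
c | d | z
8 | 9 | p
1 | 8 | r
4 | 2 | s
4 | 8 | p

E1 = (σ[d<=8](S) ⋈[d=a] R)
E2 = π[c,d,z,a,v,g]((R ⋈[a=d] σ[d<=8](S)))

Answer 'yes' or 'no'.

E1 subexpression sizes:
  S → 4
  σ[d<=8](S) → 3
  R → 3
  (σ[d<=8](S) ⋈[d=a] R) → 2
E2 subexpression sizes:
  R → 3
  S → 4
  σ[d<=8](S) → 3
  (R ⋈[a=d] σ[d<=8](S)) → 2
  π[c,d,z,a,v,g]((R ⋈[a=d] σ[d<=8](S))) → 2

E1 and E2 produce the same multiset:
c | d | z | a | v | g
1 | 8 | r | 8 | s | 9
4 | 8 | p | 8 | s | 9

yes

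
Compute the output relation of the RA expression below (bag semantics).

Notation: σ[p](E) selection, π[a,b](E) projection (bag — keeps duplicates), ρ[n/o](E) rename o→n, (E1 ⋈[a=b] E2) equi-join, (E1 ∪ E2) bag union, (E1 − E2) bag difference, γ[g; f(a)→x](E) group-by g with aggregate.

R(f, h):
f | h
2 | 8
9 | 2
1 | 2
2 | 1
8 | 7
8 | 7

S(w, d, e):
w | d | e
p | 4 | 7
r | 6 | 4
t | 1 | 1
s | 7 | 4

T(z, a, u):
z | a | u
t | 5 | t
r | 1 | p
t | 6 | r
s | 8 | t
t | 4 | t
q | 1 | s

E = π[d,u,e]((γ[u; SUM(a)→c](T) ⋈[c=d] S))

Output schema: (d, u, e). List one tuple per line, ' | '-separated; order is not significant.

Stepwise |·|:
  T → 6
  γ[u; SUM(a)→c](T) → 4
  S → 4
  (γ[u; SUM(a)→c](T) ⋈[c=d] S) → 3
  π[d,u,e]((γ[u; SUM(a)→c](T) ⋈[c=d] S)) → 3

== RESULT ==
d | u | e
1 | p | 1
1 | s | 1
6 | r | 4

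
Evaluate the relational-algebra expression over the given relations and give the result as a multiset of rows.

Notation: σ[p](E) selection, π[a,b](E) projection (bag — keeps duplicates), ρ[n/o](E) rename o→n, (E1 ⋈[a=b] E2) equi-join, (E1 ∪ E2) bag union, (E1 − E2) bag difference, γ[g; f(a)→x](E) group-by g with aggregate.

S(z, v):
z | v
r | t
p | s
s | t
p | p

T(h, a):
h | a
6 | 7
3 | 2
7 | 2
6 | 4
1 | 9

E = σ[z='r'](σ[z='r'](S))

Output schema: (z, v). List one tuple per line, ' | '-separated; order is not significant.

Stepwise |·|:
  S → 4
  σ[z='r'](S) → 1
  σ[z='r'](σ[z='r'](S)) → 1

== RESULT ==
z | v
r | t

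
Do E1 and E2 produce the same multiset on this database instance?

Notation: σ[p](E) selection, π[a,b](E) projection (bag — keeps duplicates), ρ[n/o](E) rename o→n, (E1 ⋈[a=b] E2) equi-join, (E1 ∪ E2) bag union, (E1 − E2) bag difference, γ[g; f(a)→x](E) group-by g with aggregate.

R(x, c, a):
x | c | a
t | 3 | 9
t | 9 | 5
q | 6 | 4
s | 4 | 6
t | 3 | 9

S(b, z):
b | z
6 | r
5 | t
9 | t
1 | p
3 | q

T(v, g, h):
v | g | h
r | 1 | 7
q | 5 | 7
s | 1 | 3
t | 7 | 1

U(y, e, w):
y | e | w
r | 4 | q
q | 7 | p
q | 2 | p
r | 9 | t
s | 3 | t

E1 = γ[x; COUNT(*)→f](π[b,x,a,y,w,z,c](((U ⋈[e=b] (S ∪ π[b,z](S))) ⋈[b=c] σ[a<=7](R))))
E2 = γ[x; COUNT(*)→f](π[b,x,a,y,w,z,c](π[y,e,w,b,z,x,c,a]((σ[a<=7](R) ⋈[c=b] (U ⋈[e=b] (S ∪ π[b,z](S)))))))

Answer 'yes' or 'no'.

E1 row counts bottom-up:
  U → 5
  S → 5
  S → 5
  π[b,z](S) → 5
  (S ∪ π[b,z](S)) → 10
  (U ⋈[e=b] (S ∪ π[b,z](S))) → 4
  R → 5
  σ[a<=7](R) → 3
  ((U ⋈[e=b] (S ∪ π[b,z](S))) ⋈[b=c] σ[a<=7](R)) → 2
  π[b,x,a,y,w,z,c](((U ⋈[e=b] (S ∪ π[b,z](S))) ⋈[b=c] σ[a<=7](R))) → 2
  γ[x; COUNT(*)→f](π[b,x,a,y,w,z,c](((U ⋈[e=b] (S ∪ π[b,z](S))) ⋈[b=c] σ[a<=7](R)))) → 1
E2 row counts bottom-up:
  R → 5
  σ[a<=7](R) → 3
  U → 5
  S → 5
  S → 5
  π[b,z](S) → 5
  (S ∪ π[b,z](S)) → 10
  (U ⋈[e=b] (S ∪ π[b,z](S))) → 4
  (σ[a<=7](R) ⋈[c=b] (U ⋈[e=b] (S ∪ π[b,z](S)))) → 2
  π[y,e,w,b,z,x,c,a]((σ[a<=7](R) ⋈[c=b] (U ⋈[e=b] (S ∪ π[b,z](S))))) → 2
  π[b,x,a,y,w,z,c](π[y,e,w,b,z,x,c,a]((σ[a<=7](R) ⋈[c=b] (U ⋈[e=b] (S ∪ π[b,z](S)))))) → 2
  γ[x; COUNT(*)→f](π[b,x,a,y,w,z,c](π[y,e,w,b,z,x,c,a]((σ[a<=7](R) ⋈[c=b] (U ⋈[e=b] (S ∪ π[b,z](S))))))) → 1

E1 and E2 produce the same multiset:
x | f
t | 2

yes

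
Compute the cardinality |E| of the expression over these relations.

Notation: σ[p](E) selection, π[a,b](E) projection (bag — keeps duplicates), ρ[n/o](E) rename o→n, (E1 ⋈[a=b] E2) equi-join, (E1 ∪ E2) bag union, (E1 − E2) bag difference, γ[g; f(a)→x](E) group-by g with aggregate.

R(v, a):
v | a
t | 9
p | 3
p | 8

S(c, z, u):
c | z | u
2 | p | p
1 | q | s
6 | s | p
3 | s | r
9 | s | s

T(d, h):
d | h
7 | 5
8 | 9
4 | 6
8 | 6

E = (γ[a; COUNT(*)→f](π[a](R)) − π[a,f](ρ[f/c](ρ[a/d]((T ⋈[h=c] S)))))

Stepwise |·|:
  R → 3
  π[a](R) → 3
  γ[a; COUNT(*)→f](π[a](R)) → 3
  T → 4
  S → 5
  (T ⋈[h=c] S) → 3
  ρ[a/d]((T ⋈[h=c] S)) → 3
  ρ[f/c](ρ[a/d]((T ⋈[h=c] S))) → 3
  π[a,f](ρ[f/c](ρ[a/d]((T ⋈[h=c] S)))) → 3
  (γ[a; COUNT(*)→f](π[a](R)) − π[a,f](ρ[f/c](ρ[a/d]((T ⋈[h=c] S))))) → 3

|E| = 3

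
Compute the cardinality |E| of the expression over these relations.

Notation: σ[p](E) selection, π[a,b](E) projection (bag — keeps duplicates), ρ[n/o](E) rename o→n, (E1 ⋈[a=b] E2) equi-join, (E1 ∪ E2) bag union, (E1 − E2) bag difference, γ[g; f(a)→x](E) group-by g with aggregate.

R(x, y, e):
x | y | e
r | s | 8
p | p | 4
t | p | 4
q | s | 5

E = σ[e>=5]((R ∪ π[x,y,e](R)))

Stepwise |·|:
  R → 4
  R → 4
  π[x,y,e](R) → 4
  (R ∪ π[x,y,e](R)) → 8
  σ[e>=5]((R ∪ π[x,y,e](R))) → 4

|E| = 4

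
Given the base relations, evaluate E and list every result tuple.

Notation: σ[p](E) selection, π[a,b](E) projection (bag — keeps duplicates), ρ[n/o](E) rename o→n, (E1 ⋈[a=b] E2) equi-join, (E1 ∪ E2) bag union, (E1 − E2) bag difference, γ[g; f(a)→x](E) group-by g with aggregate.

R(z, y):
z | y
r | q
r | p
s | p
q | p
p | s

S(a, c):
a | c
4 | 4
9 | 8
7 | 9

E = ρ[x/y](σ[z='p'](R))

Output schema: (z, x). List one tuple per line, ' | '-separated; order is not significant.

Per-node cardinality:
  R → 5
  σ[z='p'](R) → 1
  ρ[x/y](σ[z='p'](R)) → 1

== RESULT ==
z | x
p | s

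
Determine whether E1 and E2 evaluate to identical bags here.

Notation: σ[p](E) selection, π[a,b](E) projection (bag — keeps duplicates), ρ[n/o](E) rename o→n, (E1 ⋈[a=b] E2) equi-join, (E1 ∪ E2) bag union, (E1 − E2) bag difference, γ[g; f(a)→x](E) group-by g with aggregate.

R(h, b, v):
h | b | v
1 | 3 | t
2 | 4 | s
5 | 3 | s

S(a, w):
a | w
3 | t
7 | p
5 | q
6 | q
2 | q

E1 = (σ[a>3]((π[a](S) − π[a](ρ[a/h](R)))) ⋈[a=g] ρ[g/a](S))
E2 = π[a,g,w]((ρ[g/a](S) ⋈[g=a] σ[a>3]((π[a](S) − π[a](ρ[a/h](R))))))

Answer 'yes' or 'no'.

E1 row counts bottom-up:
  S → 5
  π[a](S) → 5
  R → 3
  ρ[a/h](R) → 3
  π[a](ρ[a/h](R)) → 3
  (π[a](S) − π[a](ρ[a/h](R))) → 3
  σ[a>3]((π[a](S) − π[a](ρ[a/h](R)))) → 2
  S → 5
  ρ[g/a](S) → 5
  (σ[a>3]((π[a](S) − π[a](ρ[a/h](R)))) ⋈[a=g] ρ[g/a](S)) → 2
E2 row counts bottom-up:
  S → 5
  ρ[g/a](S) → 5
  S → 5
  π[a](S) → 5
  R → 3
  ρ[a/h](R) → 3
  π[a](ρ[a/h](R)) → 3
  (π[a](S) − π[a](ρ[a/h](R))) → 3
  σ[a>3]((π[a](S) − π[a](ρ[a/h](R)))) → 2
  (ρ[g/a](S) ⋈[g=a] σ[a>3]((π[a](S) − π[a](ρ[a/h](R))))) → 2
  π[a,g,w]((ρ[g/a](S) ⋈[g=a] σ[a>3]((π[a](S) − π[a](ρ[a/h](R)))))) → 2

E1 and E2 produce the same multiset:
a | g | w
6 | 6 | q
7 | 7 | p

yes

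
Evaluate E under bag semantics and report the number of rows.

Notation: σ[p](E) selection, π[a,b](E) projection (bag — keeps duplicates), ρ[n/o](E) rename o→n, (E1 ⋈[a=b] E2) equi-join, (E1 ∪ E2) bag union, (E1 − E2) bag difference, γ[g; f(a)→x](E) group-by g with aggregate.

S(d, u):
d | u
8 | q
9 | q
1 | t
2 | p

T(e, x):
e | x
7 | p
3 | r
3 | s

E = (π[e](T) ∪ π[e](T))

Stepwise |·|:
  T → 3
  π[e](T) → 3
  T → 3
  π[e](T) → 3
  (π[e](T) ∪ π[e](T)) → 6

|E| = 6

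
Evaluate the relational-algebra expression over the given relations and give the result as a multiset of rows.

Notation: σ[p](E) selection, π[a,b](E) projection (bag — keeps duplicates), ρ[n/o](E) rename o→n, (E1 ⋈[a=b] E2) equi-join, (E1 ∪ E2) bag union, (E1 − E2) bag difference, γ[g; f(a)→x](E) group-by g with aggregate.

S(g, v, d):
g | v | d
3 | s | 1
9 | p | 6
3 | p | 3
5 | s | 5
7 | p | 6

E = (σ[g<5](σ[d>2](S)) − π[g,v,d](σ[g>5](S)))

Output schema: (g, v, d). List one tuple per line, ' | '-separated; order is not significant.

Subexpression sizes:
  S → 5
  σ[d>2](S) → 4
  σ[g<5](σ[d>2](S)) → 1
  S → 5
  σ[g>5](S) → 2
  π[g,v,d](σ[g>5](S)) → 2
  (σ[g<5](σ[d>2](S)) − π[g,v,d](σ[g>5](S))) → 1

== RESULT ==
g | v | d
3 | p | 3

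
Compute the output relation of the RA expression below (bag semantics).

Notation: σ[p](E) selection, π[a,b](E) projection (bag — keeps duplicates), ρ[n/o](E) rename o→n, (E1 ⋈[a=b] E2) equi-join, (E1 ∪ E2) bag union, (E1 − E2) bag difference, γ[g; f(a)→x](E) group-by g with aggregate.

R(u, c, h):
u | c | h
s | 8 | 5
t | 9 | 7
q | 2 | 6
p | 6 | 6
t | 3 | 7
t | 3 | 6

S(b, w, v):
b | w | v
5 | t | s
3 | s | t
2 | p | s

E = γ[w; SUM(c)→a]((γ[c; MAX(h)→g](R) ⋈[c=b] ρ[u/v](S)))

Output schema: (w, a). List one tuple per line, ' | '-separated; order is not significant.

Row counts bottom-up:
  R → 6
  γ[c; MAX(h)→g](R) → 5
  S → 3
  ρ[u/v](S) → 3
  (γ[c; MAX(h)→g](R) ⋈[c=b] ρ[u/v](S)) → 2
  γ[w; SUM(c)→a]((γ[c; MAX(h)→g](R) ⋈[c=b] ρ[u/v](S))) → 2

== RESULT ==
w | a
p | 2
s | 3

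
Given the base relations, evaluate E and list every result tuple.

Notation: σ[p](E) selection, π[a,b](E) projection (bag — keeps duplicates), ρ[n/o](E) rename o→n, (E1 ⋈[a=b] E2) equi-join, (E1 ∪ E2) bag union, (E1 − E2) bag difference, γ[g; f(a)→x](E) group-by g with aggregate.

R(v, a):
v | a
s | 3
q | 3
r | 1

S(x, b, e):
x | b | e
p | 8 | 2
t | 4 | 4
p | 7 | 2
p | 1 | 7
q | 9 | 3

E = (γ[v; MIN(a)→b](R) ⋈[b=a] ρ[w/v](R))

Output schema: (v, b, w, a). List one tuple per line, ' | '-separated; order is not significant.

Subexpression sizes:
  R → 3
  γ[v; MIN(a)→b](R) → 3
  R → 3
  ρ[w/v](R) → 3
  (γ[v; MIN(a)→b](R) ⋈[b=a] ρ[w/v](R)) → 5

== RESULT ==
v | b | w | a
q | 3 | q | 3
q | 3 | s | 3
r | 1 | r | 1
s | 3 | q | 3
s | 3 | s | 3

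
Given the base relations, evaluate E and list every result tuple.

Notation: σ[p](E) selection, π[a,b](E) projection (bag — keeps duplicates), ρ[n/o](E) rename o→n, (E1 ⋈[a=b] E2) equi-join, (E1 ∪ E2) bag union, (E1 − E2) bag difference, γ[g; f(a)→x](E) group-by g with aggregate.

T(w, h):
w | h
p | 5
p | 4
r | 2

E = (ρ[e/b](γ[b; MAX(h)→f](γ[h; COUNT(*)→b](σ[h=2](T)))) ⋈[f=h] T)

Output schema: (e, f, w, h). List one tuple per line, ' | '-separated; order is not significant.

Per-node cardinality:
  T → 3
  σ[h=2](T) → 1
  γ[h; COUNT(*)→b](σ[h=2](T)) → 1
  γ[b; MAX(h)→f](γ[h; COUNT(*)→b](σ[h=2](T))) → 1
  ρ[e/b](γ[b; MAX(h)→f](γ[h; COUNT(*)→b](σ[h=2](T)))) → 1
  T → 3
  (ρ[e/b](γ[b; MAX(h)→f](γ[h; COUNT(*)→b](σ[h=2](T)))) ⋈[f=h] T) → 1

== RESULT ==
e | f | w | h
1 | 2 | r | 2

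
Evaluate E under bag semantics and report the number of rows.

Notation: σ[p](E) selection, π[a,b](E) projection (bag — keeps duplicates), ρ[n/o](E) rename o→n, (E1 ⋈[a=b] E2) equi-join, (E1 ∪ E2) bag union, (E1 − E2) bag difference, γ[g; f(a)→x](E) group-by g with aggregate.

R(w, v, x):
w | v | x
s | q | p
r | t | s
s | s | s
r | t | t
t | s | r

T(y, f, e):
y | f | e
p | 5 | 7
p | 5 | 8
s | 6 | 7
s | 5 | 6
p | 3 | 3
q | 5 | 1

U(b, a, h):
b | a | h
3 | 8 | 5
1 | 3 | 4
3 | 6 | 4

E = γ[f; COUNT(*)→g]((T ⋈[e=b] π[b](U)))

Per-node cardinality:
  T → 6
  U → 3
  π[b](U) → 3
  (T ⋈[e=b] π[b](U)) → 3
  γ[f; COUNT(*)→g]((T ⋈[e=b] π[b](U))) → 2

|E| = 2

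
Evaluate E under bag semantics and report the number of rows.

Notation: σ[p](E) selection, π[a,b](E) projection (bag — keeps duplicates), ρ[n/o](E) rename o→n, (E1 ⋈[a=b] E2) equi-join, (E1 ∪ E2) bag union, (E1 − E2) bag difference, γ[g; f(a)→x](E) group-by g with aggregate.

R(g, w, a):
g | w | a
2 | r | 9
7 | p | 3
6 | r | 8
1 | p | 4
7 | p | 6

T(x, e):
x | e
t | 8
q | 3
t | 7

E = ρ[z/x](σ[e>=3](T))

Subexpression sizes:
  T → 3
  σ[e>=3](T) → 3
  ρ[z/x](σ[e>=3](T)) → 3

|E| = 3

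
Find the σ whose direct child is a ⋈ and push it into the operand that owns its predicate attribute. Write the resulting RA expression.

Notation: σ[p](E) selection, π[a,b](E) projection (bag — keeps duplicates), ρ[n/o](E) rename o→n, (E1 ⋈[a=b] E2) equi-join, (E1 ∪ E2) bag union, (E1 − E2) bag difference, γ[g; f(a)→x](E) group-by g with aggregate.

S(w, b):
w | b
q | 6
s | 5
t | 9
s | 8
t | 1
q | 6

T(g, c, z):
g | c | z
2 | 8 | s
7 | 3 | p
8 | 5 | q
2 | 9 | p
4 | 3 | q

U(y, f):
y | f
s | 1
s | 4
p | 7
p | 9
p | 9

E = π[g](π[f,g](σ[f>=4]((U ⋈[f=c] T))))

σ filters on f, owned by the left side.
E' = π[g](π[f,g]((σ[f>=4](U) ⋈[f=c] T)))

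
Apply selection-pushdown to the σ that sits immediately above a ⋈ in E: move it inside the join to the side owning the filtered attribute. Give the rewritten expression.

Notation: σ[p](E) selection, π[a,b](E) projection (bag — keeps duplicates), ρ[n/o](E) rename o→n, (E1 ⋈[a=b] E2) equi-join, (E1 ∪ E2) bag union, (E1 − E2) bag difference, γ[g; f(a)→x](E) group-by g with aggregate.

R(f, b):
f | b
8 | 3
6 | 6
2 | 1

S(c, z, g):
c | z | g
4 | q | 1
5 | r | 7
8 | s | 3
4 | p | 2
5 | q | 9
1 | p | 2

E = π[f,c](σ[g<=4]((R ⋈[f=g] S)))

σ filters on g, owned by the right side.
E' = π[f,c]((R ⋈[f=g] σ[g<=4](S)))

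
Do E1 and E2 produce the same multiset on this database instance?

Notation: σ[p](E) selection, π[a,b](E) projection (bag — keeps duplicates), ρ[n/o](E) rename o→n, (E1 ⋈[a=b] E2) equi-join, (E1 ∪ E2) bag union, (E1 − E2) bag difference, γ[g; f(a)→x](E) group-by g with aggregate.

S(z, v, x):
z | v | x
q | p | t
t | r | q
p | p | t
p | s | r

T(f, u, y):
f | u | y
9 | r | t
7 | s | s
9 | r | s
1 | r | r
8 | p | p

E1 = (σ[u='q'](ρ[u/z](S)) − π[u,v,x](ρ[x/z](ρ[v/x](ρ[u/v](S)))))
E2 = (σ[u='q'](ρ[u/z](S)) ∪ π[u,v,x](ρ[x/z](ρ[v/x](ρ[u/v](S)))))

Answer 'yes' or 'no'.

E1 per-node cardinality:
  S → 4
  ρ[u/z](S) → 4
  σ[u='q'](ρ[u/z](S)) → 1
  S → 4
  ρ[u/v](S) → 4
  ρ[v/x](ρ[u/v](S)) → 4
  ρ[x/z](ρ[v/x](ρ[u/v](S))) → 4
  π[u,v,x](ρ[x/z](ρ[v/x](ρ[u/v](S)))) → 4
  (σ[u='q'](ρ[u/z](S)) − π[u,v,x](ρ[x/z](ρ[v/x](ρ[u/v](S))))) → 1
E2 per-node cardinality:
  S → 4
  ρ[u/z](S) → 4
  σ[u='q'](ρ[u/z](S)) → 1
  S → 4
  ρ[u/v](S) → 4
  ρ[v/x](ρ[u/v](S)) → 4
  ρ[x/z](ρ[v/x](ρ[u/v](S))) → 4
  π[u,v,x](ρ[x/z](ρ[v/x](ρ[u/v](S)))) → 4
  (σ[u='q'](ρ[u/z](S)) ∪ π[u,v,x](ρ[x/z](ρ[v/x](ρ[u/v](S))))) → 5

E1 result:
u | v | x
q | p | t
E2 result:
u | v | x
p | t | p
p | t | q
q | p | t
r | q | t
s | r | p
Witness: ('s', 'r', 'p') appears 0× in E1 but 1× in E2.

no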